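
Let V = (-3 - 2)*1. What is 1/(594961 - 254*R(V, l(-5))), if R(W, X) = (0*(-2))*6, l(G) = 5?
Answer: 1/594961 ≈ 1.6808e-6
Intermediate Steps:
V = -5 (V = -5*1 = -5)
R(W, X) = 0 (R(W, X) = 0*6 = 0)
1/(594961 - 254*R(V, l(-5))) = 1/(594961 - 254*0) = 1/(594961 + 0) = 1/594961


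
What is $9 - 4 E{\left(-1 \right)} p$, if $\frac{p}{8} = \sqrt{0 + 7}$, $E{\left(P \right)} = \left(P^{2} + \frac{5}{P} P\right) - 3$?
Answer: $- 864 \sqrt{7} \approx -2285.9$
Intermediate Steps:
$E{\left(P \right)} = 2 + P^{2}$ ($E{\left(P \right)} = \left(P^{2} + 5\right) - 3 = \left(5 + P^{2}\right) - 3 = 2 + P^{2}$)
$p = 8 \sqrt{7}$ ($p = 8 \sqrt{0 + 7} = 8 \sqrt{7} \approx 21.166$)
$9 - 4 E{\left(-1 \right)} p = 9 - 4 \left(2 + \left(-1\right)^{2}\right) 8 \sqrt{7} = 9 - 4 \left(2 + 1\right) 8 \sqrt{7} = 9 \left(-4\right) 3 \cdot 8 \sqrt{7} = 9 \left(- 12 \cdot 8 \sqrt{7}\right) = 9 \left(- 96 \sqrt{7}\right) = - 864 \sqrt{7}$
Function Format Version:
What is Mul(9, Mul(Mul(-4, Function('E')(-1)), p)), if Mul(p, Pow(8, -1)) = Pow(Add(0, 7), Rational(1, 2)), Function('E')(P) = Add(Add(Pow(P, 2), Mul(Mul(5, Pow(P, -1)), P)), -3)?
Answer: Mul(-864, Pow(7, Rational(1, 2))) ≈ -2285.9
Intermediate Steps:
Function('E')(P) = Add(2, Pow(P, 2)) (Function('E')(P) = Add(Add(Pow(P, 2), 5), -3) = Add(Add(5, Pow(P, 2)), -3) = Add(2, Pow(P, 2)))
p = Mul(8, Pow(7, Rational(1, 2))) (p = Mul(8, Pow(Add(0, 7), Rational(1, 2))) = Mul(8, Pow(7, Rational(1, 2))) ≈ 21.166)
Mul(9, Mul(Mul(-4, Function('E')(-1)), p)) = Mul(9, Mul(Mul(-4, Add(2, Pow(-1, 2))), Mul(8, Pow(7, Rational(1, 2))))) = Mul(9, Mul(Mul(-4, Add(2, 1)), Mul(8, Pow(7, Rational(1, 2))))) = Mul(9, Mul(Mul(-4, 3), Mul(8, Pow(7, Rational(1, 2))))) = Mul(9, Mul(-12, Mul(8, Pow(7, Rational(1, 2))))) = Mul(9, Mul(-96, Pow(7, Rational(1, 2)))) = Mul(-864, Pow(7, Rational(1, 2)))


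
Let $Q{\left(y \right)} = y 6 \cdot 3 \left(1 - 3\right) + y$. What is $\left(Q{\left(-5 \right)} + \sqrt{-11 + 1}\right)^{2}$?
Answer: $\left(175 + i \sqrt{10}\right)^{2} \approx 30615.0 + 1106.8 i$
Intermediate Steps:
$Q{\left(y \right)} = - 35 y$ ($Q{\left(y \right)} = 6 y 3 \left(-2\right) + y = 18 y \left(-2\right) + y = - 36 y + y = - 35 y$)
$\left(Q{\left(-5 \right)} + \sqrt{-11 + 1}\right)^{2} = \left(\left(-35\right) \left(-5\right) + \sqrt{-11 + 1}\right)^{2} = \left(175 + \sqrt{-10}\right)^{2} = \left(175 + i \sqrt{10}\right)^{2}$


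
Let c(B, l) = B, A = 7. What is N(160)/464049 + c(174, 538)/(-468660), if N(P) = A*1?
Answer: -12910651/36246867390 ≈ -0.00035619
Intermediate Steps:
N(P) = 7 (N(P) = 7*1 = 7)
N(160)/464049 + c(174, 538)/(-468660) = 7/464049 + 174/(-468660) = 7*(1/464049) + 174*(-1/468660) = 7/464049 - 29/78110 = -12910651/36246867390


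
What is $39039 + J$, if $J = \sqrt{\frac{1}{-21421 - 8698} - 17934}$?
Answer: $39039 + \frac{i \sqrt{16268902753493}}{30119} \approx 39039.0 + 133.92 i$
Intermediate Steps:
$J = \frac{i \sqrt{16268902753493}}{30119}$ ($J = \sqrt{\frac{1}{-30119} - 17934} = \sqrt{- \frac{1}{30119} - 17934} = \sqrt{- \frac{540154147}{30119}} = \frac{i \sqrt{16268902753493}}{30119} \approx 133.92 i$)
$39039 + J = 39039 + \frac{i \sqrt{16268902753493}}{30119}$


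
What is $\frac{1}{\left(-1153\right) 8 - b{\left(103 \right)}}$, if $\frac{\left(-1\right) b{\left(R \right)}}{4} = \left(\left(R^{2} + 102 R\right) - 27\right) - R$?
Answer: $\frac{1}{74716} \approx 1.3384 \cdot 10^{-5}$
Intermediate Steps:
$b{\left(R \right)} = 108 - 404 R - 4 R^{2}$ ($b{\left(R \right)} = - 4 \left(\left(\left(R^{2} + 102 R\right) - 27\right) - R\right) = - 4 \left(\left(-27 + R^{2} + 102 R\right) - R\right) = - 4 \left(-27 + R^{2} + 101 R\right) = 108 - 404 R - 4 R^{2}$)
$\frac{1}{\left(-1153\right) 8 - b{\left(103 \right)}} = \frac{1}{\left(-1153\right) 8 - \left(108 - 41612 - 4 \cdot 103^{2}\right)} = \frac{1}{-9224 - \left(108 - 41612 - 42436\right)} = \frac{1}{-9224 - -83940} = \frac{1}{-9224 + 83940} = \frac{1}{74716}$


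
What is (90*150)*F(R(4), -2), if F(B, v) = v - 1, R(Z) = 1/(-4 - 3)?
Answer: -40500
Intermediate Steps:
R(Z) = -⅐ (R(Z) = 1/(-7) = -⅐)
F(B, v) = -1 + v
(90*150)*F(R(4), -2) = (90*150)*(-1 - 2) = 13500*(-3) = -40500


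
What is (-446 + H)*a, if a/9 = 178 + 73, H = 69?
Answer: -851643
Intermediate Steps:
a = 2259 (a = 9*(178 + 73) = 9*251 = 2259)
(-446 + H)*a = (-446 + 69)*2259 = -377*2259 = -851643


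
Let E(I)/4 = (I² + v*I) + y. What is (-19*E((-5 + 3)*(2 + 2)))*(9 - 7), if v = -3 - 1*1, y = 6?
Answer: -15504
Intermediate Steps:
v = -4 (v = -3 - 1 = -4)
E(I) = 24 - 16*I + 4*I² (E(I) = 4*((I² - 4*I) + 6) = 4*(6 + I² - 4*I) = 24 - 16*I + 4*I²)
(-19*E((-5 + 3)*(2 + 2)))*(9 - 7) = (-19*(24 - 16*(-5 + 3)*(2 + 2) + 4*((-5 + 3)*(2 + 2))²))*(9 - 7) = -19*(24 - (-32)*4 + 4*(-2*4)²)*2 = -19*(24 - 16*(-8) + 4*(-8)²)*2 = -19*(24 + 128 + 4*64)*2 = -19*(24 + 128 + 256)*2 = -19*408*2 = -7752*2 = -15504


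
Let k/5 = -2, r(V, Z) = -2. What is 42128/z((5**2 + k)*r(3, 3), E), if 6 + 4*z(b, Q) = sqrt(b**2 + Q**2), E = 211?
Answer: 1011072/45385 + 168512*sqrt(45421)/45385 ≈ 813.59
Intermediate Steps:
k = -10 (k = 5*(-2) = -10)
z(b, Q) = -3/2 + sqrt(Q**2 + b**2)/4 (z(b, Q) = -3/2 + sqrt(b**2 + Q**2)/4 = -3/2 + sqrt(Q**2 + b**2)/4)
42128/z((5**2 + k)*r(3, 3), E) = 42128/(-3/2 + sqrt(211**2 + ((5**2 - 10)*(-2))**2)/4) = 42128/(-3/2 + sqrt(44521 + ((25 - 10)*(-2))**2)/4) = 42128/(-3/2 + sqrt(44521 + (15*(-2))**2)/4) = 42128/(-3/2 + sqrt(44521 + (-30)**2)/4) = 42128/(-3/2 + sqrt(44521 + 900)/4) = 42128/(-3/2 + sqrt(45421)/4)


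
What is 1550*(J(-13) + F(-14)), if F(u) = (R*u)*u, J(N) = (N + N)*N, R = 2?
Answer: 1131500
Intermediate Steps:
J(N) = 2*N² (J(N) = (2*N)*N = 2*N²)
F(u) = 2*u² (F(u) = (2*u)*u = 2*u²)
1550*(J(-13) + F(-14)) = 1550*(2*(-13)² + 2*(-14)²) = 1550*(2*169 + 2*196) = 1550*(338 + 392) = 1550*730 = 1131500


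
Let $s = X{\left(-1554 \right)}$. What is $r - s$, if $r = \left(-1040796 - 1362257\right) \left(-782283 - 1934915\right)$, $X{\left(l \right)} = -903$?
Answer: $6529570806397$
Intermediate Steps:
$s = -903$
$r = 6529570805494$ ($r = \left(-2403053\right) \left(-2717198\right) = 6529570805494$)
$r - s = 6529570805494 - -903 = 6529570805494 + 903 = 6529570806397$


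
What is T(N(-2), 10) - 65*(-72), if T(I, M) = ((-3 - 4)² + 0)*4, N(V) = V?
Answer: 4876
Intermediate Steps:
T(I, M) = 196 (T(I, M) = ((-7)² + 0)*4 = (49 + 0)*4 = 49*4 = 196)
T(N(-2), 10) - 65*(-72) = 196 - 65*(-72) = 196 + 4680 = 4876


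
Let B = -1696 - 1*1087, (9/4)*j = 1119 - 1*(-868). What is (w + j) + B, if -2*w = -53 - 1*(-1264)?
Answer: -45097/18 ≈ -2505.4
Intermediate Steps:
w = -1211/2 (w = -(-53 - 1*(-1264))/2 = -(-53 + 1264)/2 = -½*1211 = -1211/2 ≈ -605.50)
j = 7948/9 (j = 4*(1119 - 1*(-868))/9 = 4*(1119 + 868)/9 = (4/9)*1987 = 7948/9 ≈ 883.11)
B = -2783 (B = -1696 - 1087 = -2783)
(w + j) + B = (-1211/2 + 7948/9) - 2783 = 4997/18 - 2783 = -45097/18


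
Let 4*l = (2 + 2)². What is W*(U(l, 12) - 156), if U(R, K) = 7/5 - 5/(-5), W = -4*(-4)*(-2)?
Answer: 24576/5 ≈ 4915.2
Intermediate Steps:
W = -32 (W = 16*(-2) = -32)
l = 4 (l = (2 + 2)²/4 = (¼)*4² = (¼)*16 = 4)
U(R, K) = 12/5 (U(R, K) = 7*(⅕) - 5*(-⅕) = 7/5 + 1 = 12/5)
W*(U(l, 12) - 156) = -32*(12/5 - 156) = -32*(-768/5) = 24576/5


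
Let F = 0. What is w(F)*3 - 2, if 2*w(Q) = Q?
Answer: -2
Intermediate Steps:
w(Q) = Q/2
w(F)*3 - 2 = ((1/2)*0)*3 - 2 = 0*3 - 2 = 0 - 2 = -2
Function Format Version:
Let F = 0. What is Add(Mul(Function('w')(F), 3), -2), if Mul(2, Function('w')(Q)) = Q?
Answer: -2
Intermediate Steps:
Function('w')(Q) = Mul(Rational(1, 2), Q)
Add(Mul(Function('w')(F), 3), -2) = Add(Mul(Mul(Rational(1, 2), 0), 3), -2) = Add(Mul(0, 3), -2) = Add(0, -2) = -2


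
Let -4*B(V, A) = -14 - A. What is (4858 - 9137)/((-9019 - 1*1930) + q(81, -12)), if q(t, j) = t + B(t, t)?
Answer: 17116/43377 ≈ 0.39459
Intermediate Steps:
B(V, A) = 7/2 + A/4 (B(V, A) = -(-14 - A)/4 = 7/2 + A/4)
q(t, j) = 7/2 + 5*t/4 (q(t, j) = t + (7/2 + t/4) = 7/2 + 5*t/4)
(4858 - 9137)/((-9019 - 1*1930) + q(81, -12)) = (4858 - 9137)/((-9019 - 1*1930) + (7/2 + (5/4)*81)) = -4279/((-9019 - 1930) + (7/2 + 405/4)) = -4279/(-10949 + 419/4) = -4279/(-43377/4) = -4279*(-4/43377) = 17116/43377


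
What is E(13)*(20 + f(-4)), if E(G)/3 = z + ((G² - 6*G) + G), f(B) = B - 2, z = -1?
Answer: 4326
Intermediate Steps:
f(B) = -2 + B
E(G) = -3 - 15*G + 3*G² (E(G) = 3*(-1 + ((G² - 6*G) + G)) = 3*(-1 + (G² - 5*G)) = 3*(-1 + G² - 5*G) = -3 - 15*G + 3*G²)
E(13)*(20 + f(-4)) = (-3 - 15*13 + 3*13²)*(20 + (-2 - 4)) = (-3 - 195 + 3*169)*(20 - 6) = (-3 - 195 + 507)*14 = 309*14 = 4326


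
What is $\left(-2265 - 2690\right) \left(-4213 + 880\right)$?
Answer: $16515015$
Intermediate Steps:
$\left(-2265 - 2690\right) \left(-4213 + 880\right) = \left(-4955\right) \left(-3333\right) = 16515015$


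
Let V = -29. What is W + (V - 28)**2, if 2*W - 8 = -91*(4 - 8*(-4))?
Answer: 1615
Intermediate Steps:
W = -1634 (W = 4 + (-91*(4 - 8*(-4)))/2 = 4 + (-91*(4 + 32))/2 = 4 + (-91*36)/2 = 4 + (1/2)*(-3276) = 4 - 1638 = -1634)
W + (V - 28)**2 = -1634 + (-29 - 28)**2 = -1634 + (-57)**2 = -1634 + 3249 = 1615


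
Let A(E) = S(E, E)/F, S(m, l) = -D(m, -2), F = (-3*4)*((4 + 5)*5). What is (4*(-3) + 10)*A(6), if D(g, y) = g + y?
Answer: -2/135 ≈ -0.014815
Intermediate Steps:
F = -540 (F = -108*5 = -12*45 = -540)
S(m, l) = 2 - m (S(m, l) = -(m - 2) = -(-2 + m) = 2 - m)
A(E) = -1/270 + E/540 (A(E) = (2 - E)/(-540) = (2 - E)*(-1/540) = -1/270 + E/540)
(4*(-3) + 10)*A(6) = (4*(-3) + 10)*(-1/270 + (1/540)*6) = (-12 + 10)*(-1/270 + 1/90) = -2*1/135 = -2/135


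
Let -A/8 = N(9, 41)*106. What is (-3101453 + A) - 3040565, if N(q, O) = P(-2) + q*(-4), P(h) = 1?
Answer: -6112338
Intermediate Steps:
N(q, O) = 1 - 4*q (N(q, O) = 1 + q*(-4) = 1 - 4*q)
A = 29680 (A = -8*(1 - 4*9)*106 = -8*(1 - 36)*106 = -(-280)*106 = -8*(-3710) = 29680)
(-3101453 + A) - 3040565 = (-3101453 + 29680) - 3040565 = -3071773 - 3040565 = -6112338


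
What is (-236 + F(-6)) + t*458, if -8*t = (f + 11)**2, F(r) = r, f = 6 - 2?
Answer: -52493/4 ≈ -13123.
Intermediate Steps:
f = 4
t = -225/8 (t = -(4 + 11)**2/8 = -1/8*15**2 = -1/8*225 = -225/8 ≈ -28.125)
(-236 + F(-6)) + t*458 = (-236 - 6) - 225/8*458 = -242 - 51525/4 = -52493/4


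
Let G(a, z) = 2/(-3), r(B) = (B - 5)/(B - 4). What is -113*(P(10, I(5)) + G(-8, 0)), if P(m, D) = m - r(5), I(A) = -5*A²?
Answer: -3164/3 ≈ -1054.7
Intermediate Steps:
r(B) = (-5 + B)/(-4 + B)
G(a, z) = -⅔ (G(a, z) = 2*(-⅓) = -⅔)
P(m, D) = m (P(m, D) = m - (-5 + 5)/(-4 + 5) = m - 0/1 = m - 0 = m - 1*0 = m + 0 = m)
-113*(P(10, I(5)) + G(-8, 0)) = -113*(10 - ⅔) = -113*28/3 = -3164/3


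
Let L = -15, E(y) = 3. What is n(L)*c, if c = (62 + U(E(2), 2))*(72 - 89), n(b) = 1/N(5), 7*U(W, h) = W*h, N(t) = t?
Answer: -1496/7 ≈ -213.71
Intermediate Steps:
U(W, h) = W*h/7 (U(W, h) = (W*h)/7 = W*h/7)
n(b) = ⅕ (n(b) = 1/5 = ⅕)
c = -7480/7 (c = (62 + (⅐)*3*2)*(72 - 89) = (62 + 6/7)*(-17) = (440/7)*(-17) = -7480/7 ≈ -1068.6)
n(L)*c = (⅕)*(-7480/7) = -1496/7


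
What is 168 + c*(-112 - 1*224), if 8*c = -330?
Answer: 14028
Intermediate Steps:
c = -165/4 (c = (1/8)*(-330) = -165/4 ≈ -41.250)
168 + c*(-112 - 1*224) = 168 - 165*(-112 - 1*224)/4 = 168 - 165*(-112 - 224)/4 = 168 - 165/4*(-336) = 168 + 13860 = 14028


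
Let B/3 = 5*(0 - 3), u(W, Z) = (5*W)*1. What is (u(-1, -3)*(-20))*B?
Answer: -4500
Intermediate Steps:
u(W, Z) = 5*W
B = -45 (B = 3*(5*(0 - 3)) = 3*(5*(-3)) = 3*(-15) = -45)
(u(-1, -3)*(-20))*B = ((5*(-1))*(-20))*(-45) = -5*(-20)*(-45) = 100*(-45) = -4500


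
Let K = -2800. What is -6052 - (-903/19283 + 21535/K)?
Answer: -65268843399/10798480 ≈ -6044.3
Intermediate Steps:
-6052 - (-903/19283 + 21535/K) = -6052 - (-903/19283 + 21535/(-2800)) = -6052 - (-903*1/19283 + 21535*(-1/2800)) = -6052 - (-903/19283 - 4307/560) = -6052 - 1*(-83557561/10798480) = -6052 + 83557561/10798480 = -65268843399/10798480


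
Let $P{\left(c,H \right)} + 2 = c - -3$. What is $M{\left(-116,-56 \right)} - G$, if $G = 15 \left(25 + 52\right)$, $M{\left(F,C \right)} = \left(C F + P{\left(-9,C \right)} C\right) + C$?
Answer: $5733$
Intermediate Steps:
$P{\left(c,H \right)} = 1 + c$ ($P{\left(c,H \right)} = -2 + \left(c - -3\right) = -2 + \left(c + 3\right) = -2 + \left(3 + c\right) = 1 + c$)
$M{\left(F,C \right)} = - 7 C + C F$ ($M{\left(F,C \right)} = \left(C F + \left(1 - 9\right) C\right) + C = \left(C F - 8 C\right) + C = \left(- 8 C + C F\right) + C = - 7 C + C F$)
$G = 1155$ ($G = 15 \cdot 77 = 1155$)
$M{\left(-116,-56 \right)} - G = - 56 \left(-7 - 116\right) - 1155 = \left(-56\right) \left(-123\right) - 1155 = 6888 - 1155 = 5733$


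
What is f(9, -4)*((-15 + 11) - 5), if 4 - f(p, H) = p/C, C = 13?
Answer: -387/13 ≈ -29.769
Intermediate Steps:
f(p, H) = 4 - p/13
f(9, -4)*((-15 + 11) - 5) = (4 - 1/13*9)*((-15 + 11) - 5) = (4 - 9/13)*(-4 - 5) = (43/13)*(-9) = -387/13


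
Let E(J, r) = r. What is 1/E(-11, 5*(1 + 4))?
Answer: 1/25 ≈ 0.040000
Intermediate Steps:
1/E(-11, 5*(1 + 4)) = 1/(5*(1 + 4)) = 1/(5*5) = 1/25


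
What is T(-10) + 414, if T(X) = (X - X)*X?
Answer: 414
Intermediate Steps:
T(X) = 0 (T(X) = 0*X = 0)
T(-10) + 414 = 0 + 414 = 414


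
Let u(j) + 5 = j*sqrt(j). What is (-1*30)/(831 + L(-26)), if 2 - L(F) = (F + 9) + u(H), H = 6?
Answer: -950/27067 - 20*sqrt(6)/81201 ≈ -0.035701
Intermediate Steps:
u(j) = -5 + j**(3/2) (u(j) = -5 + j*sqrt(j) = -5 + j**(3/2))
L(F) = -2 - F - 6*sqrt(6) (L(F) = 2 - ((F + 9) + (-5 + 6**(3/2))) = 2 - ((9 + F) + (-5 + 6*sqrt(6))) = 2 - (4 + F + 6*sqrt(6)) = 2 + (-4 - F - 6*sqrt(6)) = -2 - F - 6*sqrt(6))
(-1*30)/(831 + L(-26)) = (-1*30)/(831 + (-2 - 1*(-26) - 6*sqrt(6))) = -30/(831 + (-2 + 26 - 6*sqrt(6))) = -30/(831 + (24 - 6*sqrt(6))) = -30/(855 - 6*sqrt(6))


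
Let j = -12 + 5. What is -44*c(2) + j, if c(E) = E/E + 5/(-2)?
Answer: 59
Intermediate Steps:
j = -7
c(E) = -3/2 (c(E) = 1 + 5*(-½) = 1 - 5/2 = -3/2)
-44*c(2) + j = -44*(-3/2) - 7 = 66 - 7 = 59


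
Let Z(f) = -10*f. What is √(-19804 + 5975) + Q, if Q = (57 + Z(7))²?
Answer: 169 + I*√13829 ≈ 169.0 + 117.6*I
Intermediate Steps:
Q = 169 (Q = (57 - 10*7)² = (57 - 70)² = (-13)² = 169)
√(-19804 + 5975) + Q = √(-19804 + 5975) + 169 = √(-13829) + 169 = I*√13829 + 169 = 169 + I*√13829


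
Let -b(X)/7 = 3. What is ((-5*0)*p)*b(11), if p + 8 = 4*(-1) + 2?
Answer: 0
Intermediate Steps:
p = -10 (p = -8 + (4*(-1) + 2) = -8 + (-4 + 2) = -8 - 2 = -10)
b(X) = -21 (b(X) = -7*3 = -21)
((-5*0)*p)*b(11) = (-5*0*(-10))*(-21) = (0*(-10))*(-21) = 0*(-21) = 0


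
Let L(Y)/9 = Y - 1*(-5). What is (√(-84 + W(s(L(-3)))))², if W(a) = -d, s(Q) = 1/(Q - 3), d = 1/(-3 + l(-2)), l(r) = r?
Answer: -419/5 ≈ -83.800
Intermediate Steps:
L(Y) = 45 + 9*Y (L(Y) = 9*(Y - 1*(-5)) = 9*(Y + 5) = 9*(5 + Y) = 45 + 9*Y)
d = -⅕ (d = 1/(-3 - 2) = 1/(-5) = -⅕ ≈ -0.20000)
s(Q) = 1/(-3 + Q)
W(a) = ⅕ (W(a) = -1*(-⅕) = ⅕)
(√(-84 + W(s(L(-3)))))² = (√(-84 + ⅕))² = (√(-419/5))² = (I*√2095/5)² = -419/5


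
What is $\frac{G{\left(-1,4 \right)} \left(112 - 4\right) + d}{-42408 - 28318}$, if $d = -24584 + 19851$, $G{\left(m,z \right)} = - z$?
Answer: $\frac{5165}{70726} \approx 0.073028$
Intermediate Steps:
$d = -4733$
$\frac{G{\left(-1,4 \right)} \left(112 - 4\right) + d}{-42408 - 28318} = \frac{\left(-1\right) 4 \left(112 - 4\right) - 4733}{-42408 - 28318} = \frac{\left(-4\right) 108 - 4733}{-70726} = \left(-432 - 4733\right) \left(- \frac{1}{70726}\right) = \left(-5165\right) \left(- \frac{1}{70726}\right) = \frac{5165}{70726}$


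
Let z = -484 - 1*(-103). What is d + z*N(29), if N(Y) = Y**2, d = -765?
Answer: -321186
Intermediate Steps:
z = -381 (z = -484 + 103 = -381)
d + z*N(29) = -765 - 381*29**2 = -765 - 381*841 = -765 - 320421 = -321186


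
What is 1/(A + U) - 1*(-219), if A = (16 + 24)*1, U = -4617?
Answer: 1002362/4577 ≈ 219.00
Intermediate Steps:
A = 40 (A = 40*1 = 40)
1/(A + U) - 1*(-219) = 1/(40 - 4617) - 1*(-219) = 1/(-4577) + 219 = -1/4577 + 219 = 1002362/4577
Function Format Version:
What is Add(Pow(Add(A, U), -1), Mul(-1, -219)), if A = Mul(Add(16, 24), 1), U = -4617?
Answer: Rational(1002362, 4577) ≈ 219.00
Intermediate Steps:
A = 40 (A = Mul(40, 1) = 40)
Add(Pow(Add(A, U), -1), Mul(-1, -219)) = Add(Pow(Add(40, -4617), -1), Mul(-1, -219)) = Add(Pow(-4577, -1), 219) = Add(Rational(-1, 4577), 219) = Rational(1002362, 4577)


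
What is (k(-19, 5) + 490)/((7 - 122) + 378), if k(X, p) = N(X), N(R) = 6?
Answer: 496/263 ≈ 1.8859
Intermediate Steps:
k(X, p) = 6
(k(-19, 5) + 490)/((7 - 122) + 378) = (6 + 490)/((7 - 122) + 378) = 496/(-115 + 378) = 496/263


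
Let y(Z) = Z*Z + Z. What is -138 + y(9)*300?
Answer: 26862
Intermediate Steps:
y(Z) = Z + Z**2 (y(Z) = Z**2 + Z = Z + Z**2)
-138 + y(9)*300 = -138 + (9*(1 + 9))*300 = -138 + (9*10)*300 = -138 + 90*300 = -138 + 27000 = 26862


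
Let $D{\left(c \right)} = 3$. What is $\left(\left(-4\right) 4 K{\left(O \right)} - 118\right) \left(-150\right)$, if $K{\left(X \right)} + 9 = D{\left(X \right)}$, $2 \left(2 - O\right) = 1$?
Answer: $3300$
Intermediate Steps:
$O = \frac{3}{2}$ ($O = 2 - \frac{1}{2} = \frac{3}{2} \approx 1.5$)
$K{\left(X \right)} = -6$ ($K{\left(X \right)} = -9 + 3 = -6$)
$\left(\left(-4\right) 4 K{\left(O \right)} - 118\right) \left(-150\right) = \left(\left(-4\right) 4 \left(-6\right) - 118\right) \left(-150\right) = \left(\left(-16\right) \left(-6\right) - 118\right) \left(-150\right) = \left(96 - 118\right) \left(-150\right) = \left(-22\right) \left(-150\right) = 3300$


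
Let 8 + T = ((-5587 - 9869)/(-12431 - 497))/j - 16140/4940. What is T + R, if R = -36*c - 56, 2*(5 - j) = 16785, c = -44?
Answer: 1269462532849/836971850 ≈ 1516.7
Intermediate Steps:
j = -16775/2 (j = 5 - ½*16785 = 5 - 16785/2 = -16775/2 ≈ -8387.5)
T = -9430453951/836971850 (T = -8 + (((-5587 - 9869)/(-12431 - 497))/(-16775/2) - 16140/4940) = -8 + (-15456/(-12928)*(-2/16775) - 16140*1/4940) = -8 + (-15456*(-1/12928)*(-2/16775) - 807/247) = -8 + ((483/404)*(-2/16775) - 807/247) = -8 + (-483/3388550 - 807/247) = -8 - 2734679151/836971850 = -9430453951/836971850 ≈ -11.267)
R = 1528 (R = -36*(-44) - 56 = 1584 - 56 = 1528)
T + R = -9430453951/836971850 + 1528 = 1269462532849/836971850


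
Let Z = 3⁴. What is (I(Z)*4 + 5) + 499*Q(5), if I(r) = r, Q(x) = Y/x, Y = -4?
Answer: -351/5 ≈ -70.200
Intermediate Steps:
Z = 81
Q(x) = -4/x
(I(Z)*4 + 5) + 499*Q(5) = (81*4 + 5) + 499*(-4/5) = (324 + 5) + 499*(-4*⅕) = 329 + 499*(-⅘) = 329 - 1996/5 = -351/5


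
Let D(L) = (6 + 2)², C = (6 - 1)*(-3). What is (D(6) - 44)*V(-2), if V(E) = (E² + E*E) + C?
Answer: -140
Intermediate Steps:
C = -15 (C = 5*(-3) = -15)
V(E) = -15 + 2*E² (V(E) = (E² + E*E) - 15 = (E² + E²) - 15 = 2*E² - 15 = -15 + 2*E²)
D(L) = 64 (D(L) = 8² = 64)
(D(6) - 44)*V(-2) = (64 - 44)*(-15 + 2*(-2)²) = 20*(-15 + 2*4) = 20*(-15 + 8) = 20*(-7) = -140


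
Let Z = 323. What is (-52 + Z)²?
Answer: 73441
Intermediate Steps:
(-52 + Z)² = (-52 + 323)² = 271² = 73441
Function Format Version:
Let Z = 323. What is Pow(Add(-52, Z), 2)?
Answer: 73441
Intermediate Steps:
Pow(Add(-52, Z), 2) = Pow(Add(-52, 323), 2) = Pow(271, 2) = 73441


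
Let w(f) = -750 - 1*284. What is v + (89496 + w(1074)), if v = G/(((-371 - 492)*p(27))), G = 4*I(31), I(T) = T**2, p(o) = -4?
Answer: 76343667/863 ≈ 88463.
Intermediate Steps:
w(f) = -1034 (w(f) = -750 - 284 = -1034)
G = 3844 (G = 4*31**2 = 4*961 = 3844)
v = 961/863 (v = 3844/(((-371 - 492)*(-4))) = 3844/((-863*(-4))) = 3844/3452 = 3844*(1/3452) = 961/863 ≈ 1.1136)
v + (89496 + w(1074)) = 961/863 + (89496 - 1034) = 961/863 + 88462 = 76343667/863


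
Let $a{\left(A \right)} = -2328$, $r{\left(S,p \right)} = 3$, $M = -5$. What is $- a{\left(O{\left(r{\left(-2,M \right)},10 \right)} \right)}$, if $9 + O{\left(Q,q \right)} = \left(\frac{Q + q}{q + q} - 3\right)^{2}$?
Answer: $2328$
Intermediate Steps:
$O{\left(Q,q \right)} = -9 + \left(-3 + \frac{Q + q}{2 q}\right)^{2}$ ($O{\left(Q,q \right)} = -9 + \left(\frac{Q + q}{q + q} - 3\right)^{2} = -9 + \left(\frac{Q + q}{2 q} - 3\right)^{2} = -9 + \left(-3 + \frac{Q + q}{2 q}\right)^{2}$)
$- a{\left(O{\left(r{\left(-2,M \right)},10 \right)} \right)} = \left(-1\right) \left(-2328\right) = 2328$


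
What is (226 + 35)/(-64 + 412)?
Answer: 3/4 ≈ 0.75000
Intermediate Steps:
(226 + 35)/(-64 + 412) = 261/348 = 261*(1/348) = 3/4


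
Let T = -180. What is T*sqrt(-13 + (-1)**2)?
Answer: -360*I*sqrt(3) ≈ -623.54*I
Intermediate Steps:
T*sqrt(-13 + (-1)**2) = -180*sqrt(-13 + (-1)**2) = -180*sqrt(-13 + 1) = -360*I*sqrt(3)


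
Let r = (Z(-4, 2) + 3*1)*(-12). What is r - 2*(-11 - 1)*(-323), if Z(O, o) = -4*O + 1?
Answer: -7992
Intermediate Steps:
Z(O, o) = 1 - 4*O
r = -240 (r = ((1 - 4*(-4)) + 3*1)*(-12) = ((1 + 16) + 3)*(-12) = (17 + 3)*(-12) = 20*(-12) = -240)
r - 2*(-11 - 1)*(-323) = -240 - 2*(-11 - 1)*(-323) = -240 - 2*(-12)*(-323) = -240 + 24*(-323) = -240 - 7752 = -7992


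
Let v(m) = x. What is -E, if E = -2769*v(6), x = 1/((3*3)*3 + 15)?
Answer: 923/14 ≈ 65.929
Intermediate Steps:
x = 1/42 (x = 1/(9*3 + 15) = 1/(27 + 15) = 1/42 ≈ 0.023810)
v(m) = 1/42
E = -923/14 (E = -2769*1/42 = -923/14 ≈ -65.929)
-E = -1*(-923/14) = 923/14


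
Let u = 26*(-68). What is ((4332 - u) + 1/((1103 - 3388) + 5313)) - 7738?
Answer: -4959863/3028 ≈ -1638.0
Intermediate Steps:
u = -1768
((4332 - u) + 1/((1103 - 3388) + 5313)) - 7738 = ((4332 - 1*(-1768)) + 1/((1103 - 3388) + 5313)) - 7738 = ((4332 + 1768) + 1/(-2285 + 5313)) - 7738 = (6100 + 1/3028) - 7738 = 18470801/3028 - 7738 = -4959863/3028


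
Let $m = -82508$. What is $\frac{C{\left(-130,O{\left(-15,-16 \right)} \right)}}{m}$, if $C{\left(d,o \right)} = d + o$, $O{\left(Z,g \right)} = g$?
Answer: $\frac{73}{41254} \approx 0.0017695$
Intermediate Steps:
$\frac{C{\left(-130,O{\left(-15,-16 \right)} \right)}}{m} = \frac{-130 - 16}{-82508} = \left(-146\right) \left(- \frac{1}{82508}\right) = \frac{73}{41254}$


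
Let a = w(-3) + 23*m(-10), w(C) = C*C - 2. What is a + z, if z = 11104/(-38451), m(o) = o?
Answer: -8585677/38451 ≈ -223.29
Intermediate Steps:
w(C) = -2 + C**2 (w(C) = C**2 - 2 = -2 + C**2)
z = -11104/38451 (z = 11104*(-1/38451) = -11104/38451 ≈ -0.28878)
a = -223 (a = (-2 + (-3)**2) + 23*(-10) = (-2 + 9) - 230 = 7 - 230 = -223)
a + z = -223 - 11104/38451 = -8585677/38451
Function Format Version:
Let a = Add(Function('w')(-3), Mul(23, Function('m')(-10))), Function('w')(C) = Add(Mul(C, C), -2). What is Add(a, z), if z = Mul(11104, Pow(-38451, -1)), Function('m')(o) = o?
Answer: Rational(-8585677, 38451) ≈ -223.29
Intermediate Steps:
Function('w')(C) = Add(-2, Pow(C, 2)) (Function('w')(C) = Add(Pow(C, 2), -2) = Add(-2, Pow(C, 2)))
z = Rational(-11104, 38451) (z = Mul(11104, Rational(-1, 38451)) = Rational(-11104, 38451) ≈ -0.28878)
a = -223 (a = Add(Add(-2, Pow(-3, 2)), Mul(23, -10)) = Add(Add(-2, 9), -230) = Add(7, -230) = -223)
Add(a, z) = Add(-223, Rational(-11104, 38451)) = Rational(-8585677, 38451)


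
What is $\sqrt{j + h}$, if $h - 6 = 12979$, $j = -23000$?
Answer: $i \sqrt{10015} \approx 100.07 i$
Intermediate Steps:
$h = 12985$ ($h = 6 + 12979 = 12985$)
$\sqrt{j + h} = \sqrt{-23000 + 12985} = \sqrt{-10015} = i \sqrt{10015}$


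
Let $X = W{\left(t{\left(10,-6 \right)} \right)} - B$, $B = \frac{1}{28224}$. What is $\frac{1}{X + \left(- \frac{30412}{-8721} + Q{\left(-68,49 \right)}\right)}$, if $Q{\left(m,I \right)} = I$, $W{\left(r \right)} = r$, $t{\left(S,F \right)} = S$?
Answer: $\frac{27349056}{1708965367} \approx 0.016003$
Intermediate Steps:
$B = \frac{1}{28224} \approx 3.5431 \cdot 10^{-5}$
$X = \frac{282239}{28224}$ ($X = 10 - \frac{1}{28224} = \frac{282239}{28224} \approx 10.0$)
$\frac{1}{X + \left(- \frac{30412}{-8721} + Q{\left(-68,49 \right)}\right)} = \frac{1}{\frac{282239}{28224} + \left(- \frac{30412}{-8721} + 49\right)} = \frac{1}{\frac{282239}{28224} + \left(\left(-30412\right) \left(- \frac{1}{8721}\right) + 49\right)} = \frac{1}{\frac{282239}{28224} + \left(\frac{30412}{8721} + 49\right)} = \frac{1}{\frac{282239}{28224} + \frac{457741}{8721}} = \frac{1}{\frac{1708965367}{27349056}} = \frac{27349056}{1708965367}$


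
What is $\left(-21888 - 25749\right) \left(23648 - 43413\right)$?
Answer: $941545305$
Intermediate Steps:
$\left(-21888 - 25749\right) \left(23648 - 43413\right) = \left(-47637\right) \left(-19765\right) = 941545305$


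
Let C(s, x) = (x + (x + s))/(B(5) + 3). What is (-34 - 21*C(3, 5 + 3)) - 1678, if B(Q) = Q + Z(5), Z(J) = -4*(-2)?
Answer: -27791/16 ≈ -1736.9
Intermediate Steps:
Z(J) = 8
B(Q) = 8 + Q (B(Q) = Q + 8 = 8 + Q)
C(s, x) = x/8 + s/16 (C(s, x) = (x + (x + s))/((8 + 5) + 3) = (x + (s + x))/(13 + 3) = (s + 2*x)/16 = (s + 2*x)*(1/16) = x/8 + s/16)
(-34 - 21*C(3, 5 + 3)) - 1678 = (-34 - 21*((5 + 3)/8 + (1/16)*3)) - 1678 = (-34 - 21*((⅛)*8 + 3/16)) - 1678 = (-34 - 21*(1 + 3/16)) - 1678 = (-34 - 21*19/16) - 1678 = (-34 - 399/16) - 1678 = -943/16 - 1678 = -27791/16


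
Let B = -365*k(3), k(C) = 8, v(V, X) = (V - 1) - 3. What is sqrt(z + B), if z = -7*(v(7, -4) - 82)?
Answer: 3*I*sqrt(263) ≈ 48.652*I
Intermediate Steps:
v(V, X) = -4 + V (v(V, X) = (-1 + V) - 3 = -4 + V)
z = 553 (z = -7*((-4 + 7) - 82) = -7*(3 - 82) = -7*(-79) = 553)
B = -2920 (B = -365*8 = -2920)
sqrt(z + B) = sqrt(553 - 2920) = sqrt(-2367) = 3*I*sqrt(263)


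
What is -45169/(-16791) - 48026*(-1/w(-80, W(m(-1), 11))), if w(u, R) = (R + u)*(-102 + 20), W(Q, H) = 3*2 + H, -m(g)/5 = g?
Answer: 173291270/14457051 ≈ 11.987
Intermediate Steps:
m(g) = -5*g
W(Q, H) = 6 + H
w(u, R) = -82*R - 82*u (w(u, R) = (R + u)*(-82) = -82*R - 82*u)
-45169/(-16791) - 48026*(-1/w(-80, W(m(-1), 11))) = -45169/(-16791) - 48026*(-1/(-82*(6 + 11) - 82*(-80))) = -45169*(-1/16791) - 48026*(-1/(-82*17 + 6560)) = 45169/16791 - 48026*(-1/(-1394 + 6560)) = 45169/16791 - 48026/((-1*5166)) = 45169/16791 - 48026/(-5166) = 45169/16791 - 48026*(-1/5166) = 45169/16791 + 24013/2583 = 173291270/14457051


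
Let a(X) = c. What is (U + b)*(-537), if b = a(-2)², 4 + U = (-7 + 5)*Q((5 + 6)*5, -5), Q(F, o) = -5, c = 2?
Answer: -5370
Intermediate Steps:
a(X) = 2
U = 6 (U = -4 + (-7 + 5)*(-5) = -4 - 2*(-5) = -4 + 10 = 6)
b = 4 (b = 2² = 4)
(U + b)*(-537) = (6 + 4)*(-537) = 10*(-537) = -5370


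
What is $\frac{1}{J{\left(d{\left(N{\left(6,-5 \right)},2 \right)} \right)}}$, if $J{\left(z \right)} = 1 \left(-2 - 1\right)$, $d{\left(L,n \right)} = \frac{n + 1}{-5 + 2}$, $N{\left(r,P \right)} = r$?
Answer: $- \frac{1}{3} \approx -0.33333$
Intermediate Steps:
$d{\left(L,n \right)} = - \frac{1}{3} - \frac{n}{3}$ ($d{\left(L,n \right)} = \frac{1 + n}{-3} = \left(1 + n\right) \left(- \frac{1}{3}\right) = - \frac{1}{3} - \frac{n}{3}$)
$J{\left(z \right)} = -3$ ($J{\left(z \right)} = 1 \left(-3\right) = -3$)
$\frac{1}{J{\left(d{\left(N{\left(6,-5 \right)},2 \right)} \right)}} = \frac{1}{-3} = - \frac{1}{3}$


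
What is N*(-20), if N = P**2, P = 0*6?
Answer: 0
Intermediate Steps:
P = 0
N = 0 (N = 0**2 = 0)
N*(-20) = 0*(-20) = 0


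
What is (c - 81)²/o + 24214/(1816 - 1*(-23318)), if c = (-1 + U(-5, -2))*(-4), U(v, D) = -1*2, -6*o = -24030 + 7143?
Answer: 187813277/70739643 ≈ 2.6550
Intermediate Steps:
o = 5629/2 (o = -(-24030 + 7143)/6 = -⅙*(-16887) = 5629/2 ≈ 2814.5)
U(v, D) = -2
c = 12 (c = (-1 - 2)*(-4) = -3*(-4) = 12)
(c - 81)²/o + 24214/(1816 - 1*(-23318)) = (12 - 81)²/(5629/2) + 24214/(1816 - 1*(-23318)) = (-69)²*(2/5629) + 24214/(1816 + 23318) = 4761*(2/5629) + 24214/25134 = 9522/5629 + 24214*(1/25134) = 9522/5629 + 12107/12567 = 187813277/70739643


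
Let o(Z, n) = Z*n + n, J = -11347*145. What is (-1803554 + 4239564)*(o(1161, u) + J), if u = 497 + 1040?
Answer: 342695450790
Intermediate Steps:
J = -1645315
u = 1537
o(Z, n) = n + Z*n
(-1803554 + 4239564)*(o(1161, u) + J) = (-1803554 + 4239564)*(1537*(1 + 1161) - 1645315) = 2436010*(1537*1162 - 1645315) = 2436010*(1785994 - 1645315) = 2436010*140679 = 342695450790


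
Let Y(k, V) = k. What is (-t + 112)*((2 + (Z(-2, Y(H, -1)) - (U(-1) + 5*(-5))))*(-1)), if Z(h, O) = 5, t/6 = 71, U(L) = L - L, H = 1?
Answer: 10048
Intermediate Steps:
U(L) = 0
t = 426 (t = 6*71 = 426)
(-t + 112)*((2 + (Z(-2, Y(H, -1)) - (U(-1) + 5*(-5))))*(-1)) = (-1*426 + 112)*((2 + (5 - (0 + 5*(-5))))*(-1)) = (-426 + 112)*((2 + (5 - (0 - 25)))*(-1)) = -314*(2 + (5 - 1*(-25)))*(-1) = -314*(2 + (5 + 25))*(-1) = -314*(2 + 30)*(-1) = -10048*(-1) = -314*(-32) = 10048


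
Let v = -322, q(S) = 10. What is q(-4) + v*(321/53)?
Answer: -102832/53 ≈ -1940.2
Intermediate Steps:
q(-4) + v*(321/53) = 10 - 103362/53 = -102832/53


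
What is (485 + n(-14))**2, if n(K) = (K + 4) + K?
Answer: 212521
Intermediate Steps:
n(K) = 4 + 2*K (n(K) = (4 + K) + K = 4 + 2*K)
(485 + n(-14))**2 = (485 + (4 + 2*(-14)))**2 = (485 + (4 - 28))**2 = (485 - 24)**2 = 461**2 = 212521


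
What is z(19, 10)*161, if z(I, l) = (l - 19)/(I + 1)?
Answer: -1449/20 ≈ -72.450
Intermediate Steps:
z(I, l) = (-19 + l)/(1 + I)
z(19, 10)*161 = ((-19 + 10)/(1 + 19))*161 = (-9/20)*161 = ((1/20)*(-9))*161 = -9/20*161 = -1449/20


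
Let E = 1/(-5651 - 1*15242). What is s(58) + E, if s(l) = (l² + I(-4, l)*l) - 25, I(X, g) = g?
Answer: 140045778/20893 ≈ 6703.0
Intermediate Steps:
s(l) = -25 + 2*l² (s(l) = (l² + l*l) - 25 = (l² + l²) - 25 = 2*l² - 25 = -25 + 2*l²)
E = -1/20893 (E = 1/(-5651 - 15242) = 1/(-20893) = -1/20893 ≈ -4.7863e-5)
s(58) + E = (-25 + 2*58²) - 1/20893 = (-25 + 2*3364) - 1/20893 = (-25 + 6728) - 1/20893 = 6703 - 1/20893 = 140045778/20893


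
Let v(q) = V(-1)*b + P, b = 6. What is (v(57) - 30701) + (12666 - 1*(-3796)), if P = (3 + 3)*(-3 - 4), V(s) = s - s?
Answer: -14281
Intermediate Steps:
V(s) = 0
P = -42 (P = 6*(-7) = -42)
v(q) = -42 (v(q) = 0*6 - 42 = 0 - 42 = -42)
(v(57) - 30701) + (12666 - 1*(-3796)) = (-42 - 30701) + (12666 - 1*(-3796)) = -30743 + (12666 + 3796) = -30743 + 16462 = -14281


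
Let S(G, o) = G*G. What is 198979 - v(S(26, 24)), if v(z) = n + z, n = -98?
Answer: 198401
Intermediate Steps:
S(G, o) = G²
v(z) = -98 + z
198979 - v(S(26, 24)) = 198979 - (-98 + 26²) = 198979 - (-98 + 676) = 198979 - 1*578 = 198979 - 578 = 198401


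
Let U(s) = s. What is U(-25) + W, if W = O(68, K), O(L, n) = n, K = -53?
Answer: -78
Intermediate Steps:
W = -53
U(-25) + W = -25 - 53 = -78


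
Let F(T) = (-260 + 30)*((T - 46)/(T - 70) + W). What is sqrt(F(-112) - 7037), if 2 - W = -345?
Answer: I*sqrt(720833477)/91 ≈ 295.04*I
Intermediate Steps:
W = 347 (W = 2 - 1*(-345) = 2 + 345 = 347)
F(T) = -79810 - 230*(-46 + T)/(-70 + T) (F(T) = (-260 + 30)*((T - 46)/(T - 70) + 347) = -230*((-46 + T)/(-70 + T) + 347) = -230*(347 + (-46 + T)/(-70 + T)) = -79810 - 230*(-46 + T)/(-70 + T))
sqrt(F(-112) - 7037) = sqrt(2760*(2028 - 29*(-112))/(-70 - 112) - 7037) = sqrt(2760*(2028 + 3248)/(-182) - 7037) = sqrt(2760*(-1/182)*5276 - 7037) = sqrt(-7280880/91 - 7037) = sqrt(-7921247/91) = I*sqrt(720833477)/91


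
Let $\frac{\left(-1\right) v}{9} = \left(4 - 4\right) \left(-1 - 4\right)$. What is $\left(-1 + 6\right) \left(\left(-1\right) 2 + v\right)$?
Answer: $-10$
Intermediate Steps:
$v = 0$ ($v = - 9 \left(4 - 4\right) \left(-1 - 4\right) = - 9 \cdot 0 \left(-5\right) = \left(-9\right) 0 = 0$)
$\left(-1 + 6\right) \left(\left(-1\right) 2 + v\right) = \left(-1 + 6\right) \left(\left(-1\right) 2 + 0\right) = 5 \left(-2 + 0\right) = 5 \left(-2\right) = -10$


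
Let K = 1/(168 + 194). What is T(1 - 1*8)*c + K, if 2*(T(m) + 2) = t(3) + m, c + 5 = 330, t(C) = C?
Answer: -470599/362 ≈ -1300.0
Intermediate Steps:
c = 325 (c = -5 + 330 = 325)
T(m) = -1/2 + m/2 (T(m) = -2 + (3 + m)/2 = -2 + (3/2 + m/2) = -1/2 + m/2)
K = 1/362 ≈ 0.0027624
T(1 - 1*8)*c + K = (-1/2 + (1 - 1*8)/2)*325 + 1/362 = (-1/2 + (1 - 8)/2)*325 + 1/362 = (-1/2 + (1/2)*(-7))*325 + 1/362 = (-1/2 - 7/2)*325 + 1/362 = -4*325 + 1/362 = -1300 + 1/362 = -470599/362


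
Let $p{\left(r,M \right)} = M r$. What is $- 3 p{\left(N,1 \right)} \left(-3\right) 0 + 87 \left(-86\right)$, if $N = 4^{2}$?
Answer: $-7482$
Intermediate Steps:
$N = 16$
$- 3 p{\left(N,1 \right)} \left(-3\right) 0 + 87 \left(-86\right) = - 3 \cdot 1 \cdot 16 \left(-3\right) 0 + 87 \left(-86\right) = - 3 \cdot 16 \left(-3\right) 0 - 7482 = - 3 \left(\left(-48\right) 0\right) - 7482 = \left(-3\right) 0 - 7482 = 0 - 7482 = -7482$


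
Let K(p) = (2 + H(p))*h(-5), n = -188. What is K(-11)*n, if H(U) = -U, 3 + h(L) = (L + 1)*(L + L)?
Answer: -90428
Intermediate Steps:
h(L) = -3 + 2*L*(1 + L) (h(L) = -3 + (L + 1)*(L + L) = -3 + (1 + L)*(2*L) = -3 + 2*L*(1 + L))
K(p) = 74 - 37*p (K(p) = (2 - p)*(-3 + 2*(-5) + 2*(-5)²) = (2 - p)*(-3 - 10 + 2*25) = (2 - p)*(-3 - 10 + 50) = (2 - p)*37 = 74 - 37*p)
K(-11)*n = (74 - 37*(-11))*(-188) = (74 + 407)*(-188) = 481*(-188) = -90428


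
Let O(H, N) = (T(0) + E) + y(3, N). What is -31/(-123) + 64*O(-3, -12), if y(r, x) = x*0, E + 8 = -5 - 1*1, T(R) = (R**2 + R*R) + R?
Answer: -110177/123 ≈ -895.75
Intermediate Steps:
T(R) = R + 2*R**2 (T(R) = (R**2 + R**2) + R = 2*R**2 + R = R + 2*R**2)
E = -14 (E = -8 + (-5 - 1*1) = -8 + (-5 - 1) = -8 - 6 = -14)
y(r, x) = 0
O(H, N) = -14 (O(H, N) = (0*(1 + 2*0) - 14) + 0 = (0*(1 + 0) - 14) + 0 = (0*1 - 14) + 0 = (0 - 14) + 0 = -14 + 0 = -14)
-31/(-123) + 64*O(-3, -12) = -31/(-123) + 64*(-14) = -31*(-1/123) - 896 = 31/123 - 896 = -110177/123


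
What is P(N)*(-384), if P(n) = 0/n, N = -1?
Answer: 0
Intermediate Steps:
P(n) = 0
P(N)*(-384) = 0*(-384) = 0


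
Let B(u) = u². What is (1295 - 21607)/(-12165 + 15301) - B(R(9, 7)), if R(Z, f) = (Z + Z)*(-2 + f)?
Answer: -3177739/392 ≈ -8106.5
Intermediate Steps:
R(Z, f) = 2*Z*(-2 + f) (R(Z, f) = (2*Z)*(-2 + f) = 2*Z*(-2 + f))
(1295 - 21607)/(-12165 + 15301) - B(R(9, 7)) = (1295 - 21607)/(-12165 + 15301) - (2*9*(-2 + 7))² = -20312/3136 - (2*9*5)² = -20312*1/3136 - 1*90² = -2539/392 - 1*8100 = -2539/392 - 8100 = -3177739/392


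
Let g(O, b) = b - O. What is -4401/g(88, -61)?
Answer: 4401/149 ≈ 29.537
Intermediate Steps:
-4401/g(88, -61) = -4401/(-61 - 1*88) = -4401/(-61 - 88) = -4401/(-149) = -4401*(-1/149) = 4401/149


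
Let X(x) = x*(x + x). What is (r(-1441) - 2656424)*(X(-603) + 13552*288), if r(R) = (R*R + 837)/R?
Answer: -17733570335214588/1441 ≈ -1.2306e+13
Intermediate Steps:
X(x) = 2*x² (X(x) = x*(2*x) = 2*x²)
r(R) = (837 + R²)/R (r(R) = (R² + 837)/R = (837 + R²)/R)
(r(-1441) - 2656424)*(X(-603) + 13552*288) = ((-1441 + 837/(-1441)) - 2656424)*(2*(-603)² + 13552*288) = ((-1441 + 837*(-1/1441)) - 2656424)*(2*363609 + 3902976) = ((-1441 - 837/1441) - 2656424)*(727218 + 3902976) = (-2077318/1441 - 2656424)*4630194 = -3829984302/1441*4630194 = -17733570335214588/1441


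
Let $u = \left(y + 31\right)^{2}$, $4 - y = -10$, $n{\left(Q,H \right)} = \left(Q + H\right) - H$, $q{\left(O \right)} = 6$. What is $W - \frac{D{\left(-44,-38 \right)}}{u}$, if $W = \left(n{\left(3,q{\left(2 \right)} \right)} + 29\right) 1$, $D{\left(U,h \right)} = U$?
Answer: $\frac{64844}{2025} \approx 32.022$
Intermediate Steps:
$n{\left(Q,H \right)} = Q$ ($n{\left(Q,H \right)} = \left(H + Q\right) - H = Q$)
$y = 14$ ($y = 4 - -10 = 4 + 10 = 14$)
$W = 32$ ($W = \left(3 + 29\right) 1 = 32 \cdot 1 = 32$)
$u = 2025$ ($u = \left(14 + 31\right)^{2} = 45^{2} = 2025$)
$W - \frac{D{\left(-44,-38 \right)}}{u} = 32 - - \frac{44}{2025} = 32 + \frac{44}{2025} = \frac{64844}{2025}$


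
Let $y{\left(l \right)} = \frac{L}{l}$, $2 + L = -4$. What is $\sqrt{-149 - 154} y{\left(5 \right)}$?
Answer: $- \frac{6 i \sqrt{303}}{5} \approx - 20.888 i$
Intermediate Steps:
$L = -6$ ($L = -2 - 4 = -6$)
$y{\left(l \right)} = - \frac{6}{l}$
$\sqrt{-149 - 154} y{\left(5 \right)} = \sqrt{-149 - 154} \left(- \frac{6}{5}\right) = \sqrt{-303} \left(\left(-6\right) \frac{1}{5}\right) = i \sqrt{303} \left(- \frac{6}{5}\right) = - \frac{6 i \sqrt{303}}{5}$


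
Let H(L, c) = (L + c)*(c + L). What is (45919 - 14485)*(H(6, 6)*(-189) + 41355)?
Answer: 444445326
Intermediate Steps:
H(L, c) = (L + c)² (H(L, c) = (L + c)*(L + c) = (L + c)²)
(45919 - 14485)*(H(6, 6)*(-189) + 41355) = (45919 - 14485)*((6 + 6)²*(-189) + 41355) = 31434*(12²*(-189) + 41355) = 31434*(144*(-189) + 41355) = 31434*(-27216 + 41355) = 31434*14139 = 444445326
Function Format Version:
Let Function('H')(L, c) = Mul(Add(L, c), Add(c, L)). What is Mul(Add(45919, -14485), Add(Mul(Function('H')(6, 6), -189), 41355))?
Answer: 444445326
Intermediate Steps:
Function('H')(L, c) = Pow(Add(L, c), 2) (Function('H')(L, c) = Mul(Add(L, c), Add(L, c)) = Pow(Add(L, c), 2))
Mul(Add(45919, -14485), Add(Mul(Function('H')(6, 6), -189), 41355)) = Mul(Add(45919, -14485), Add(Mul(Pow(Add(6, 6), 2), -189), 41355)) = Mul(31434, Add(Mul(Pow(12, 2), -189), 41355)) = Mul(31434, Add(Mul(144, -189), 41355)) = Mul(31434, Add(-27216, 41355)) = Mul(31434, 14139) = 444445326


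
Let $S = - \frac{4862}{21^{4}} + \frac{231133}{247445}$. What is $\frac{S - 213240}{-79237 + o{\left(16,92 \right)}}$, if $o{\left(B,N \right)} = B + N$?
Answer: $\frac{10261779628936417}{3807952644839805} \approx 2.6948$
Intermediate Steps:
$S = \frac{43747899383}{48123351045}$ ($S = - \frac{4862}{194481} + 231133 \cdot \frac{1}{247445} = \left(-4862\right) \frac{1}{194481} + \frac{231133}{247445} = - \frac{4862}{194481} + \frac{231133}{247445} = \frac{43747899383}{48123351045} \approx 0.90908$)
$\frac{S - 213240}{-79237 + o{\left(16,92 \right)}} = \frac{\frac{43747899383}{48123351045} - 213240}{-79237 + \left(16 + 92\right)} = - \frac{10261779628936417}{48123351045 \left(-79237 + 108\right)} = - \frac{10261779628936417}{48123351045 \left(-79129\right)} = \left(- \frac{10261779628936417}{48123351045}\right) \left(- \frac{1}{79129}\right) = \frac{10261779628936417}{3807952644839805}$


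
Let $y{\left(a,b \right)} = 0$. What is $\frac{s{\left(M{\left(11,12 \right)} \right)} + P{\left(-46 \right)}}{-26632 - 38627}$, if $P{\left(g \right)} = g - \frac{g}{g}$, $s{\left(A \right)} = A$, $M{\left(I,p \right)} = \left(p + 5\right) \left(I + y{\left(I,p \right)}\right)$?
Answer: $- \frac{140}{65259} \approx -0.0021453$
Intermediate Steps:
$M{\left(I,p \right)} = I \left(5 + p\right)$ ($M{\left(I,p \right)} = \left(p + 5\right) \left(I + 0\right) = \left(5 + p\right) I = I \left(5 + p\right)$)
$P{\left(g \right)} = -1 + g$ ($P{\left(g \right)} = g - 1 = -1 + g$)
$\frac{s{\left(M{\left(11,12 \right)} \right)} + P{\left(-46 \right)}}{-26632 - 38627} = \frac{11 \left(5 + 12\right) - 47}{-26632 - 38627} = \frac{11 \cdot 17 - 47}{-65259} = \left(187 - 47\right) \left(- \frac{1}{65259}\right) = 140 \left(- \frac{1}{65259}\right) = - \frac{140}{65259}$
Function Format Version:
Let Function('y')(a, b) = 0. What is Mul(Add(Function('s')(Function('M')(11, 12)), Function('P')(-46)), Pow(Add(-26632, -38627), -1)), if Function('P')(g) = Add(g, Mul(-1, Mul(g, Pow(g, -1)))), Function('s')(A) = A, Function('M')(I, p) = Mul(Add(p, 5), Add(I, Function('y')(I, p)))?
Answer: Rational(-140, 65259) ≈ -0.0021453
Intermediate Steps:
Function('M')(I, p) = Mul(I, Add(5, p)) (Function('M')(I, p) = Mul(Add(p, 5), Add(I, 0)) = Mul(Add(5, p), I) = Mul(I, Add(5, p)))
Function('P')(g) = Add(-1, g) (Function('P')(g) = Add(g, Mul(-1, 1)) = Add(g, -1) = Add(-1, g))
Mul(Add(Function('s')(Function('M')(11, 12)), Function('P')(-46)), Pow(Add(-26632, -38627), -1)) = Mul(Add(Mul(11, Add(5, 12)), Add(-1, -46)), Pow(Add(-26632, -38627), -1)) = Mul(Add(Mul(11, 17), -47), Pow(-65259, -1)) = Mul(Add(187, -47), Rational(-1, 65259)) = Mul(140, Rational(-1, 65259)) = Rational(-140, 65259)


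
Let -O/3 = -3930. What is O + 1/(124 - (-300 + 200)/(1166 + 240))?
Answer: 1028348083/87222 ≈ 11790.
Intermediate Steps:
O = 11790 (O = -3*(-3930) = 11790)
O + 1/(124 - (-300 + 200)/(1166 + 240)) = 11790 + 1/(124 - (-300 + 200)/(1166 + 240)) = 11790 + 1/(124 - (-100)/1406) = 11790 + 1/(124 - 1*(-50/703)) = 11790 + 1/(124 + 50/703) = 11790 + 1/(87222/703) = 11790 + 703/87222 = 1028348083/87222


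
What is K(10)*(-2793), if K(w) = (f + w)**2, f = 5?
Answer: -628425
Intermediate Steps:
K(w) = (5 + w)**2
K(10)*(-2793) = (5 + 10)**2*(-2793) = 15**2*(-2793) = 225*(-2793) = -628425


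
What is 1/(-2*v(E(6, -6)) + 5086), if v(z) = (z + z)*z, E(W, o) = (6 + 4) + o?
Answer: 1/5022 ≈ 0.00019912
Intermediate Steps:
E(W, o) = 10 + o
v(z) = 2*z**2 (v(z) = (2*z)*z = 2*z**2)
1/(-2*v(E(6, -6)) + 5086) = 1/(-4*(10 - 6)**2 + 5086) = 1/(-4*4**2 + 5086) = 1/(-4*16 + 5086) = 1/(-2*32 + 5086) = 1/(-64 + 5086) = 1/5022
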